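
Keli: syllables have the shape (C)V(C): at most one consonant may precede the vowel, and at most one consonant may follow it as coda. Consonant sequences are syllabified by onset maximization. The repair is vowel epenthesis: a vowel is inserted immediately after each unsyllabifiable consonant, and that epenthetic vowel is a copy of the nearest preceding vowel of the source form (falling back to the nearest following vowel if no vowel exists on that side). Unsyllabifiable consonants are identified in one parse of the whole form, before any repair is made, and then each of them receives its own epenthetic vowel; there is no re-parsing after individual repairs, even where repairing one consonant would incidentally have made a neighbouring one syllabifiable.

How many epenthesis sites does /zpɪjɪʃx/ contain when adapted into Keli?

2

The unsyllabifiable consonants are /z/, /x/; each receives one epenthetic vowel.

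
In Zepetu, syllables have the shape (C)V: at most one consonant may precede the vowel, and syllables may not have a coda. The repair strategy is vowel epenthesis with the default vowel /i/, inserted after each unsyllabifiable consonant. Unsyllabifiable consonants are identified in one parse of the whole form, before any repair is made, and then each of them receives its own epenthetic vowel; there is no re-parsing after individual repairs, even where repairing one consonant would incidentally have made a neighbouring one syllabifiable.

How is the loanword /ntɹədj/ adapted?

Under (C)V, the unsyllabifiable consonants are /n/, /t/, /d/, /j/ (no codas are permitted; onsets are limited to one consonant).
Epenthesis after each stranded consonant: /n/ → /ni/, /t/ → /ti/, /d/ → /di/, /j/ → /ji/.

nitiɹədiji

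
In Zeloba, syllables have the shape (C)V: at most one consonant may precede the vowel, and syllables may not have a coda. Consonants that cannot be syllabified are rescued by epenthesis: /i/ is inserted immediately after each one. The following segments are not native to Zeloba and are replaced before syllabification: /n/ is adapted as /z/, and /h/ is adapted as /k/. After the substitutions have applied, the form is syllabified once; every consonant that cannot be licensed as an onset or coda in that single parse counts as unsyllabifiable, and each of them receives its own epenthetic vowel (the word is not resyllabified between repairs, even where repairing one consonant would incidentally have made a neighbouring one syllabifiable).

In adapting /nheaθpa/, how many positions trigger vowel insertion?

After substitution the input is /zkeaθpa/.
The unsyllabifiable consonants are /z/, /θ/; each receives one epenthetic vowel.

2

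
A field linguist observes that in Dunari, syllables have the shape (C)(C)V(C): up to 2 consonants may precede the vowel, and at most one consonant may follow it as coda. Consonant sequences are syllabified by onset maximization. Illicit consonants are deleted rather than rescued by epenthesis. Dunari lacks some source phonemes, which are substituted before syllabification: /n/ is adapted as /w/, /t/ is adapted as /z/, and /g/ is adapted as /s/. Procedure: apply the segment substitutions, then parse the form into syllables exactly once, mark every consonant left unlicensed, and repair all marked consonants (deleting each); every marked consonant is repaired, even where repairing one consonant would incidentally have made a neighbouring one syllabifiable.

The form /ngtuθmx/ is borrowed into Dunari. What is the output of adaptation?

szuθ

Substitution: /n/ → /w/, /g/ → /s/, /t/ → /z/, giving /wszuθmx/.
The consonants /w/, /m/, /x/ cannot be parsed into a legal (C)(C)V(C) syllable (at most one coda consonant is licensed; onsets may contain at most 2 consonants).
Deletion applies to /w/, /m/, /x/.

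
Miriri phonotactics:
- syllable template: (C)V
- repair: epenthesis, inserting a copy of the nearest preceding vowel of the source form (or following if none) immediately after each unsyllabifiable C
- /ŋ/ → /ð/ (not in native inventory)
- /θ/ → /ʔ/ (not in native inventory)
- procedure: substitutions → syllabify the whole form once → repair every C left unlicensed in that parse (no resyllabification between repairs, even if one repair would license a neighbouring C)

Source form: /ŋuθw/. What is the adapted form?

ðuʔuwu

Substitution: /ŋ/ → /ð/, /θ/ → /ʔ/, giving /ðuʔw/.
Syllabifying with onset maximization leaves /ʔ/, /w/ stranded (no codas are permitted; onsets are limited to one consonant).
Inserting the epenthetic vowel yields /ʔ/ → /ʔu/, /w/ → /wu/.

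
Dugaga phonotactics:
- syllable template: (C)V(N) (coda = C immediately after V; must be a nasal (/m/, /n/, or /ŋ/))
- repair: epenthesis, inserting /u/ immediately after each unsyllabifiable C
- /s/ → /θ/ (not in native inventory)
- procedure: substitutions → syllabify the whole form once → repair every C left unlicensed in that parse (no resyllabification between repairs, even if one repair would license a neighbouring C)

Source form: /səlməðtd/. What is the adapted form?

Substitution: /s/ → /θ/, giving /θəlməðtd/.
The consonants /l/, /ð/, /t/, /d/ cannot be parsed into a legal (C)V(N) syllable (only a nasal (/m/, /n/, or /ŋ/) is licensed in coda position; onsets are limited to one consonant).
Inserting the epenthetic vowel yields /l/ → /lu/, /ð/ → /ðu/, /t/ → /tu/, /d/ → /du/.

θəluməðutudu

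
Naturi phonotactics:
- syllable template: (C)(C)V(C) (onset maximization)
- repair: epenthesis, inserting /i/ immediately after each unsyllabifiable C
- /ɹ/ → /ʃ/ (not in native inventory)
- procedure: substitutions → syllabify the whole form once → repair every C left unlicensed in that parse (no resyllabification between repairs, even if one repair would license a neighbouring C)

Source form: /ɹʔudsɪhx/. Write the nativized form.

ʃʔudsɪhxi

Substitution: /ɹ/ → /ʃ/, giving /ʃʔudsɪhx/.
Under (C)(C)V(C), the unsyllabifiable consonants are /x/ (at most one coda consonant is licensed; onsets may contain at most 2 consonants).
Epenthesis after each stranded consonant: /x/ → /xi/.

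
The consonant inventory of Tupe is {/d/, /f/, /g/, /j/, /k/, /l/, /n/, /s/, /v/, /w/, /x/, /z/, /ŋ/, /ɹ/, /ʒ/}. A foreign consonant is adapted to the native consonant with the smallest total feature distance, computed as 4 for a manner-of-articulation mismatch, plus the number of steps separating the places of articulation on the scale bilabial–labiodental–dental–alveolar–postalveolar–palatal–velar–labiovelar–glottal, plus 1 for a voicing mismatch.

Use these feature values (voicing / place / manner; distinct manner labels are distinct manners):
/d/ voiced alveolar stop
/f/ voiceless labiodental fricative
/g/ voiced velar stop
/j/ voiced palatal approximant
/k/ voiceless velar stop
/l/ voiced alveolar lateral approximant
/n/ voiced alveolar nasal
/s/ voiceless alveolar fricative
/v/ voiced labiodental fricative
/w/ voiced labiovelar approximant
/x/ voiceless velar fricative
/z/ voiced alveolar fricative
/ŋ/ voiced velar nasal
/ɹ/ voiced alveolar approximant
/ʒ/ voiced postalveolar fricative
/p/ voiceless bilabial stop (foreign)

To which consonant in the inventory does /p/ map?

d

/d/ is closest: same manner (stop), place distance 3 (bilabial→alveolar), voicing differs (+1); total 4. Next closest is /f/ at distance 5.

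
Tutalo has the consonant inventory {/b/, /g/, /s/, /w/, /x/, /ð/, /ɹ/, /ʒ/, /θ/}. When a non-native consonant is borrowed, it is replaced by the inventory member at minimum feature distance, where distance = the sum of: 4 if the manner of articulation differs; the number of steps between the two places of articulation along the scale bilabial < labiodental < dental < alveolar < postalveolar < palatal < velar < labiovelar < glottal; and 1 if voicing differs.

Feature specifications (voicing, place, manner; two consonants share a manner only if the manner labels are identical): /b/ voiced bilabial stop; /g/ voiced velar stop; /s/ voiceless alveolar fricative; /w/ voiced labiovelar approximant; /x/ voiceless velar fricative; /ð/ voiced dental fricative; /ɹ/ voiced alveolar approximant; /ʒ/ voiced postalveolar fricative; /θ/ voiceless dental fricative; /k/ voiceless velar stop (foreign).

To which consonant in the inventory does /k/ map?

/g/ is closest: same manner (stop), place distance 0 (velar→velar), voicing differs (+1); total 1. Next closest is /x/ at distance 4.

g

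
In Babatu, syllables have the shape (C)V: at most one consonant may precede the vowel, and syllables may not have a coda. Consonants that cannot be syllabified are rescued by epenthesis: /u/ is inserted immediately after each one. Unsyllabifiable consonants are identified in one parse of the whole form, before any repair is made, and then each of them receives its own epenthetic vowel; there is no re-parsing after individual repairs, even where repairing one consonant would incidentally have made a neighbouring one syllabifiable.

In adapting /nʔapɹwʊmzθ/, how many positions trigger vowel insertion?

6

The unsyllabifiable consonants are /n/, /p/, /ɹ/, /m/, /z/, /θ/; each receives one epenthetic vowel.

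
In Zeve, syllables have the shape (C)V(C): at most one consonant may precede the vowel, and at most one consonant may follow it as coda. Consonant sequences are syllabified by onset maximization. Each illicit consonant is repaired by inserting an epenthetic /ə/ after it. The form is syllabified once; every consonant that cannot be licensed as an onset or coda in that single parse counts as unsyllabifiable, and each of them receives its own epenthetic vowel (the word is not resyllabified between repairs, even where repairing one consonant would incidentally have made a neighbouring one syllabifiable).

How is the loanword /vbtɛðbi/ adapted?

Under (C)V(C), the unsyllabifiable consonants are /v/, /b/ (at most one coda consonant is licensed; onsets are limited to one consonant).
Epenthesis after each stranded consonant: /v/ → /və/, /b/ → /bə/.

vəbətɛðbi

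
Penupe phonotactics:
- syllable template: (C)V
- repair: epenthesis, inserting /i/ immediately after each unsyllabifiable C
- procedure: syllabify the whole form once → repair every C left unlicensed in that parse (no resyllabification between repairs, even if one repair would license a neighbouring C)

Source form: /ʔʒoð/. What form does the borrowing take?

Under (C)V, the unsyllabifiable consonants are /ʔ/, /ð/ (no codas are permitted; onsets are limited to one consonant).
Inserting the epenthetic vowel yields /ʔ/ → /ʔi/, /ð/ → /ði/.

ʔiʒoði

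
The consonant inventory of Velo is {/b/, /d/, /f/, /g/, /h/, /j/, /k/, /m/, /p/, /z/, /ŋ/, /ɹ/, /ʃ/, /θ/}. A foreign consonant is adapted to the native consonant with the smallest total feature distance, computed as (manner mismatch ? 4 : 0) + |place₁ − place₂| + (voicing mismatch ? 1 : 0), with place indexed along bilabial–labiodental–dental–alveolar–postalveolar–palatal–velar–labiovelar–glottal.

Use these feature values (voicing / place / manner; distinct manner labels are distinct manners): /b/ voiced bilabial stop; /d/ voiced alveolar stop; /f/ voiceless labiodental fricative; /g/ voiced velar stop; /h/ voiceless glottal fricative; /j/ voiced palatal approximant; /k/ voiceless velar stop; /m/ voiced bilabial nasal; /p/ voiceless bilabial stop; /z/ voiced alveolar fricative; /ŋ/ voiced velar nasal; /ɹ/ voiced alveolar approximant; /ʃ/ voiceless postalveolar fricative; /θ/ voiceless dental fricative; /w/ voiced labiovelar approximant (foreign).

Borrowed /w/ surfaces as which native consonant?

j

/j/ is closest: same manner (approximant), place distance 2 (labiovelar→palatal), same voicing; total 2. Next closest is /ɹ/ at distance 4.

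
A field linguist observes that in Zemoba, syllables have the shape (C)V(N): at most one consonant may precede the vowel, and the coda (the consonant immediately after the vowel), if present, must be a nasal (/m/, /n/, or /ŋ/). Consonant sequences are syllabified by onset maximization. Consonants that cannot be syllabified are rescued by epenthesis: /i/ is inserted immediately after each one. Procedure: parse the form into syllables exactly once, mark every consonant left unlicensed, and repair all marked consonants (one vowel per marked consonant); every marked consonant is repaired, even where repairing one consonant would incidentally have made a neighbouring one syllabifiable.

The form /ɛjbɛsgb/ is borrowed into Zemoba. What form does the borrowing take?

ɛjibɛsigibi

Under (C)V(N), the unsyllabifiable consonants are /j/, /s/, /g/, /b/ (only a nasal (/m/, /n/, or /ŋ/) is licensed in coda position; onsets are limited to one consonant).
Inserting the epenthetic vowel yields /j/ → /ji/, /s/ → /si/, /g/ → /gi/, /b/ → /bi/.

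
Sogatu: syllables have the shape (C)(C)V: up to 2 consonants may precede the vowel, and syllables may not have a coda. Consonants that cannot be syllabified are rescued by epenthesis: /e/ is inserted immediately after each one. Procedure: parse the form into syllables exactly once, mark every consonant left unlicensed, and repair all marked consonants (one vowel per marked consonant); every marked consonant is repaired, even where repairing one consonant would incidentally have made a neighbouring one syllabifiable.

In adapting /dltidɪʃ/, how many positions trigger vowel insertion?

2

The unsyllabifiable consonants are /d/, /ʃ/; each receives one epenthetic vowel.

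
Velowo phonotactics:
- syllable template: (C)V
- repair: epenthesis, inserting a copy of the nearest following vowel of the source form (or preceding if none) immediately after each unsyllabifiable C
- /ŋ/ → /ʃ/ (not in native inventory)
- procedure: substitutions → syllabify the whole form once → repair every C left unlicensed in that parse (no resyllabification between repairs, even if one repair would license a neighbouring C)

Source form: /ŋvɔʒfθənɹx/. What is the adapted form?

Substitution: /ŋ/ → /ʃ/, giving /ʃvɔʒfθənɹx/.
Syllabifying with onset maximization leaves /ʃ/, /ʒ/, /f/, /n/, /ɹ/, /x/ stranded (no codas are permitted; onsets are limited to one consonant).
Each unlicensed consonant becomes the onset of a new syllable: /ʃ/ → /ʃɔ/, /ʒ/ → /ʒə/, /f/ → /fə/, /n/ → /nə/, /ɹ/ → /ɹə/, /x/ → /xə/.

ʃɔvɔʒəfəθənəɹəxə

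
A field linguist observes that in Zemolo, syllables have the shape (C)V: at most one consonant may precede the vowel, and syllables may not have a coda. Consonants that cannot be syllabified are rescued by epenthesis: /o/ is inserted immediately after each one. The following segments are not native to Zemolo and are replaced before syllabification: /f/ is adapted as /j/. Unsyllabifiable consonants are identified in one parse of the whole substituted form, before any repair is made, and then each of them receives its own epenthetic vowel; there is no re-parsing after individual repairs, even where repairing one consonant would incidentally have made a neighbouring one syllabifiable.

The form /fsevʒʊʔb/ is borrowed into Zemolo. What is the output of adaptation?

josevoʒʊʔobo

Substitution: /f/ → /j/, giving /jsevʒʊʔb/.
Under (C)V, the unsyllabifiable consonants are /j/, /v/, /ʔ/, /b/ (no codas are permitted; onsets are limited to one consonant).
Each unlicensed consonant becomes the onset of a new syllable: /j/ → /jo/, /v/ → /vo/, /ʔ/ → /ʔo/, /b/ → /bo/.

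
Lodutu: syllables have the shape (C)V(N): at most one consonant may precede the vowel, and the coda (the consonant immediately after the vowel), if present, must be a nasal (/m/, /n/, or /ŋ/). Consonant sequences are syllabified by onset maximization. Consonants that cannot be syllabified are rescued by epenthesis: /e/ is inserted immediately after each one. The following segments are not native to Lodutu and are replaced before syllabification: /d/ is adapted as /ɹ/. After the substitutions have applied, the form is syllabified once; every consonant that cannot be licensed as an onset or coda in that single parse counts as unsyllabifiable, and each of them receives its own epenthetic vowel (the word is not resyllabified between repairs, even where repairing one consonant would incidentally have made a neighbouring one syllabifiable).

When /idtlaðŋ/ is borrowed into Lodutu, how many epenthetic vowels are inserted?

After substitution the input is /iɹtlaðŋ/.
The unsyllabifiable consonants are /ɹ/, /t/, /ð/, /ŋ/; each receives one epenthetic vowel.

4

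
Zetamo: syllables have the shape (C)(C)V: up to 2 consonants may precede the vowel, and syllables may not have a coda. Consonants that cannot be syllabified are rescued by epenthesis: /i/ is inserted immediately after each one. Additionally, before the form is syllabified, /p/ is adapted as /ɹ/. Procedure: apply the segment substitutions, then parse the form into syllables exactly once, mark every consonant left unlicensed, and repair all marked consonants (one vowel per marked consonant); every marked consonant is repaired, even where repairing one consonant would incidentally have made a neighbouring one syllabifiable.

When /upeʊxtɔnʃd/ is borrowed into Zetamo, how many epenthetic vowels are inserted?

3

After substitution the input is /uɹeʊxtɔnʃd/.
The unsyllabifiable consonants are /n/, /ʃ/, /d/; each receives one epenthetic vowel.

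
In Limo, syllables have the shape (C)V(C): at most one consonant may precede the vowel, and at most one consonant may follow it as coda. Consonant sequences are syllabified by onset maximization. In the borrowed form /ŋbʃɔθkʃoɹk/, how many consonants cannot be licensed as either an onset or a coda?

The consonants /ŋ/, /b/, /k/, /k/ cannot be parsed into a legal (C)V(C) syllable (at most one coda consonant is licensed; onsets are limited to one consonant).

4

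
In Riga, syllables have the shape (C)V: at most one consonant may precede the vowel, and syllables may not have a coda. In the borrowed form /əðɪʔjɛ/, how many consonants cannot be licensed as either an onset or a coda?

1

Under (C)V, the unsyllabifiable consonants are /ʔ/ (no codas are permitted; onsets are limited to one consonant).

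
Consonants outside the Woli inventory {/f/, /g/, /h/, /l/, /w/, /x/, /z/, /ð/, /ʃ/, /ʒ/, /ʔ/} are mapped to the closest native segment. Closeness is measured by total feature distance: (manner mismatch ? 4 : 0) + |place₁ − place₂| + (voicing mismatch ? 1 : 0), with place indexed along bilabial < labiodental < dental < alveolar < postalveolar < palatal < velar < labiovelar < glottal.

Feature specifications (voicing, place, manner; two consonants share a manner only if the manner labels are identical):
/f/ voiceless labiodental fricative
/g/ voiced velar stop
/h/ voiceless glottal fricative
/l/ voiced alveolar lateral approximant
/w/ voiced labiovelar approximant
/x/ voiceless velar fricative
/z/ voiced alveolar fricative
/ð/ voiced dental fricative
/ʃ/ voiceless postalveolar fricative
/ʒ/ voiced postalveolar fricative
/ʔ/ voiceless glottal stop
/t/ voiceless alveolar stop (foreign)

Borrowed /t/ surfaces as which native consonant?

g

/g/ is closest: same manner (stop), place distance 3 (alveolar→velar), voicing differs (+1); total 4. Next closest is /l/ at distance 5.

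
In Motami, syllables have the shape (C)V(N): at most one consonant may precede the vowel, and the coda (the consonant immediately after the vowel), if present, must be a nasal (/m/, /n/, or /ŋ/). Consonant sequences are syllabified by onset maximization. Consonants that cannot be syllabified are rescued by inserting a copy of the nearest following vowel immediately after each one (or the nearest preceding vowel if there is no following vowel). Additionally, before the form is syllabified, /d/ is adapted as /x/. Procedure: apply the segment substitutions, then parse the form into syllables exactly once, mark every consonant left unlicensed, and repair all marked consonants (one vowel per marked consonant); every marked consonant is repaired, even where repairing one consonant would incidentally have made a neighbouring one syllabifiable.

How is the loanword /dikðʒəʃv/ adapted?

xikəðəʒəʃəvə

Substitution: /d/ → /x/, giving /xikðʒəʃv/.
Under (C)V(N), the unsyllabifiable consonants are /k/, /ð/, /ʃ/, /v/ (only a nasal (/m/, /n/, or /ŋ/) is licensed in coda position; onsets are limited to one consonant).
Inserting the epenthetic vowel yields /k/ → /kə/, /ð/ → /ðə/, /ʃ/ → /ʃə/, /v/ → /və/.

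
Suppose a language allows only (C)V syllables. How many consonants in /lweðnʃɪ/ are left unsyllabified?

3

Syllabifying with onset maximization leaves /l/, /ð/, /n/ stranded (no codas are permitted; onsets are limited to one consonant).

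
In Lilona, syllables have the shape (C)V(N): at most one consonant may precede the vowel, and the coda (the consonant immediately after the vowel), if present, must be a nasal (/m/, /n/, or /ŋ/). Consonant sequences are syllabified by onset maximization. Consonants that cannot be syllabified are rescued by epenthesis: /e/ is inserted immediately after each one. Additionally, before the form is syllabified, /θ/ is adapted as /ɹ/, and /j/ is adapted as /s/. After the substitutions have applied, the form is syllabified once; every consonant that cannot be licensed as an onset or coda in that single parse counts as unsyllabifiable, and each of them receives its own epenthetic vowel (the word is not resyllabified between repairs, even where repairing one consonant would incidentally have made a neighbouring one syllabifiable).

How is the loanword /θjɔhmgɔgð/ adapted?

Substitution: /θ/ → /ɹ/, /j/ → /s/, giving /ɹsɔhmgɔgð/.
The consonants /ɹ/, /h/, /m/, /g/, /ð/ cannot be parsed into a legal (C)V(N) syllable (only a nasal (/m/, /n/, or /ŋ/) is licensed in coda position; onsets are limited to one consonant).
Epenthesis after each stranded consonant: /ɹ/ → /ɹe/, /h/ → /he/, /m/ → /me/, /g/ → /ge/, /ð/ → /ðe/.

ɹesɔhemegɔgeðe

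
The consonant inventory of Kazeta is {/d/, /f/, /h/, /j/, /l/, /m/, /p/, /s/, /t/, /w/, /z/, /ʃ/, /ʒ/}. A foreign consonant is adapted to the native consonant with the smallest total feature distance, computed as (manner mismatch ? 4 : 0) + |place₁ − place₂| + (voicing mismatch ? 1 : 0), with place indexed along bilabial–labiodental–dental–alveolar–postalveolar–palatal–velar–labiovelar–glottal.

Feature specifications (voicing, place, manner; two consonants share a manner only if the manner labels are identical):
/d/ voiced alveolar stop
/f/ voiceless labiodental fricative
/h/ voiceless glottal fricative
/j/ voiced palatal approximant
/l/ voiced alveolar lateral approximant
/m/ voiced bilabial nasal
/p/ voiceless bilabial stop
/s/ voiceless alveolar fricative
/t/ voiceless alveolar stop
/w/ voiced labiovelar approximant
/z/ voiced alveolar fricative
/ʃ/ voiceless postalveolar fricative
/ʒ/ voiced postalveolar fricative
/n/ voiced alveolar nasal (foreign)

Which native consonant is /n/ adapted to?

m

/m/ is closest: same manner (nasal), place distance 3 (alveolar→bilabial), same voicing; total 3. Next closest is /d/ at distance 4.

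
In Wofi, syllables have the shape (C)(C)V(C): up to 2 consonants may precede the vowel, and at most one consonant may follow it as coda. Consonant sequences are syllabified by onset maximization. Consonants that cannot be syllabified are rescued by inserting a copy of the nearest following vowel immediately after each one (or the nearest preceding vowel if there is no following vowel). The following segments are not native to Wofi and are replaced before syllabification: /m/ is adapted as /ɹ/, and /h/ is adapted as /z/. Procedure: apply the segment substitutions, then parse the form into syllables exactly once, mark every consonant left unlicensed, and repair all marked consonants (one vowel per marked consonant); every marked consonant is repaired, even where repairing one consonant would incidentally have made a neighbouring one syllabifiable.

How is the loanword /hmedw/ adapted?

zɹedwe

Substitution: /h/ → /z/, /m/ → /ɹ/, giving /zɹedw/.
The consonants /w/ cannot be parsed into a legal (C)(C)V(C) syllable (at most one coda consonant is licensed; onsets may contain at most 2 consonants).
Inserting the epenthetic vowel yields /w/ → /we/.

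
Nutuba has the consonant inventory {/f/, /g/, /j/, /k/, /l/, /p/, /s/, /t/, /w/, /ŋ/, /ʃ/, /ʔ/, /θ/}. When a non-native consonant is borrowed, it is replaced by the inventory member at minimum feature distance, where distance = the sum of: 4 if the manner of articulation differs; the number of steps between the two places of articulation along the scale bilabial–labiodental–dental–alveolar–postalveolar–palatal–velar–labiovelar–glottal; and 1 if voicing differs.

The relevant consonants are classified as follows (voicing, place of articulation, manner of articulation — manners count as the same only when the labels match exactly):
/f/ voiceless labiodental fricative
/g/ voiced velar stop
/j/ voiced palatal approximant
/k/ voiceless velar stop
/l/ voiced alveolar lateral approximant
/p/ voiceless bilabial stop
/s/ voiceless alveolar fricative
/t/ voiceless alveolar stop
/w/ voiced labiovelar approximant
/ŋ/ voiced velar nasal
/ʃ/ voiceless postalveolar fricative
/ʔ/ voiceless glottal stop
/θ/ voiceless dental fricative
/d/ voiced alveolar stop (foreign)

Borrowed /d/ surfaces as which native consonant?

/t/ is closest: same manner (stop), place distance 0 (alveolar→alveolar), voicing differs (+1); total 1. Next closest is /g/ at distance 3.

t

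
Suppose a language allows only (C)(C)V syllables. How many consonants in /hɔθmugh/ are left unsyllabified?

The consonants /g/, /h/ cannot be parsed into a legal (C)(C)V syllable (no codas are permitted; onsets may contain at most 2 consonants).

2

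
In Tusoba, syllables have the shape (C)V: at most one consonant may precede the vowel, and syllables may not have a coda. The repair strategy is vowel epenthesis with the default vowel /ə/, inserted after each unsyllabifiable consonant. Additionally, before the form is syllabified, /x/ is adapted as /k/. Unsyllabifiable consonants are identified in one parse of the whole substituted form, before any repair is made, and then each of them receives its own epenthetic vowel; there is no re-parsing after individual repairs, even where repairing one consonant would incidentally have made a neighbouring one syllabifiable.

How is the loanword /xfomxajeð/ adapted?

kəfoməkajeðə

Substitution: /x/ → /k/, giving /kfomkajeð/.
The consonants /k/, /m/, /ð/ cannot be parsed into a legal (C)V syllable (no codas are permitted; onsets are limited to one consonant).
Epenthesis after each stranded consonant: /k/ → /kə/, /m/ → /mə/, /ð/ → /ðə/.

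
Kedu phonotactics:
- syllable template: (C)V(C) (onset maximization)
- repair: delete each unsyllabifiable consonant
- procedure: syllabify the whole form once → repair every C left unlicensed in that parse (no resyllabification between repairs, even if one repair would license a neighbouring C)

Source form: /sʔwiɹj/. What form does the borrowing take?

Syllabifying with onset maximization leaves /s/, /ʔ/, /j/ stranded (at most one coda consonant is licensed; onsets are limited to one consonant).
Each unlicensed consonant is deleted: /s/, /ʔ/, /j/.

wiɹ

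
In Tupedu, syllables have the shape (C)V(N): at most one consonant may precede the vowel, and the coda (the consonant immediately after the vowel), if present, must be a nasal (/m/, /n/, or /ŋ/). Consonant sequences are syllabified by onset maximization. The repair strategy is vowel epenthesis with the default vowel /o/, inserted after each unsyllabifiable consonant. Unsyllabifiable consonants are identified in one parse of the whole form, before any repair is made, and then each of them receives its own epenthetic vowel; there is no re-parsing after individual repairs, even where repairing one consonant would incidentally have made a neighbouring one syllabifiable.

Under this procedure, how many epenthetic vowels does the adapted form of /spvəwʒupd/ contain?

The unsyllabifiable consonants are /s/, /p/, /w/, /p/, /d/; each receives one epenthetic vowel.

5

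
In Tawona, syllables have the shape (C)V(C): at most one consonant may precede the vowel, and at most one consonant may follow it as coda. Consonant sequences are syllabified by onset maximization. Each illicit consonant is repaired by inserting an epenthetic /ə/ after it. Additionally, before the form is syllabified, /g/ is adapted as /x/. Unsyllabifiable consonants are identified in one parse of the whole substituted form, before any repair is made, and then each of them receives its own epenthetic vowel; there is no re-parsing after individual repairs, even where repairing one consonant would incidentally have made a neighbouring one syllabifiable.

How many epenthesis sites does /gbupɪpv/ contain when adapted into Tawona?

2

After substitution the input is /xbupɪpv/.
The unsyllabifiable consonants are /x/, /v/; each receives one epenthetic vowel.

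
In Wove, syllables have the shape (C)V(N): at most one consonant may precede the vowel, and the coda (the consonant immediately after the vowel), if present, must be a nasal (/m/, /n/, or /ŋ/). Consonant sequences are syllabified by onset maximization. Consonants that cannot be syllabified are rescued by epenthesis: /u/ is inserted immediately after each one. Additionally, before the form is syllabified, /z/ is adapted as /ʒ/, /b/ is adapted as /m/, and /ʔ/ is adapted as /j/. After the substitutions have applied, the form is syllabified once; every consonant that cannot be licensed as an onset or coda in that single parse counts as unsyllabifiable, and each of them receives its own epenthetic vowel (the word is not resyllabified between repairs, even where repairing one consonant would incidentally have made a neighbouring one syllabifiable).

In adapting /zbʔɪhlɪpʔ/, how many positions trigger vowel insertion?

After substitution the input is /ʒmjɪhlɪpj/.
The unsyllabifiable consonants are /ʒ/, /m/, /h/, /p/, /j/; each receives one epenthetic vowel.

5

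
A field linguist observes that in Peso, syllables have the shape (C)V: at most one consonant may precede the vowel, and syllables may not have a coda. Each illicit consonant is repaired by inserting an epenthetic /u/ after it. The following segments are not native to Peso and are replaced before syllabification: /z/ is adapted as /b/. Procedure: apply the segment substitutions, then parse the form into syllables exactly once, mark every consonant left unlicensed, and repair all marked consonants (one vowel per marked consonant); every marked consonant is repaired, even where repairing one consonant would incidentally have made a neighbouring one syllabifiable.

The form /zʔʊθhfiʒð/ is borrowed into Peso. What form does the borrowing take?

Substitution: /z/ → /b/, giving /bʔʊθhfiʒð/.
Syllabifying with onset maximization leaves /b/, /θ/, /h/, /ʒ/, /ð/ stranded (no codas are permitted; onsets are limited to one consonant).
Each unlicensed consonant becomes the onset of a new syllable: /b/ → /bu/, /θ/ → /θu/, /h/ → /hu/, /ʒ/ → /ʒu/, /ð/ → /ðu/.

buʔʊθuhufiʒuðu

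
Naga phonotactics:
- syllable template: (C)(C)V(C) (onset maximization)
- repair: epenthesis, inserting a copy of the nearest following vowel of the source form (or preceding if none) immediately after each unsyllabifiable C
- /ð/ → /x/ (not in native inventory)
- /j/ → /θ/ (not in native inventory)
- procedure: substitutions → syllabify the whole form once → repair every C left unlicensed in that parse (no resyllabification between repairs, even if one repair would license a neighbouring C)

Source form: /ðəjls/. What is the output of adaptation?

xəθləsə

Substitution: /ð/ → /x/, /j/ → /θ/, giving /xəθls/.
Under (C)(C)V(C), the unsyllabifiable consonants are /l/, /s/ (at most one coda consonant is licensed; onsets may contain at most 2 consonants).
Inserting the epenthetic vowel yields /l/ → /lə/, /s/ → /sə/.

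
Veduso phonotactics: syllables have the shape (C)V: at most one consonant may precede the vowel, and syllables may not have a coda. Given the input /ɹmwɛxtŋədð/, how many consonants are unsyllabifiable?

Under (C)V, the unsyllabifiable consonants are /ɹ/, /m/, /x/, /t/, /d/, /ð/ (no codas are permitted; onsets are limited to one consonant).

6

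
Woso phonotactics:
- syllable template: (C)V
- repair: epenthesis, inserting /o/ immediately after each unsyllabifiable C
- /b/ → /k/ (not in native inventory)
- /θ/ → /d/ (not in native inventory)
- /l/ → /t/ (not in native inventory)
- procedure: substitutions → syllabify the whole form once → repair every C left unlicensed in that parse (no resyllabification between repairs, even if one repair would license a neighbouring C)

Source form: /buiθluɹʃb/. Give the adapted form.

Substitution: /b/ → /k/, /θ/ → /d/, /l/ → /t/, giving /kuidtuɹʃk/.
Under (C)V, the unsyllabifiable consonants are /d/, /ɹ/, /ʃ/, /k/ (no codas are permitted; onsets are limited to one consonant).
Epenthesis after each stranded consonant: /d/ → /do/, /ɹ/ → /ɹo/, /ʃ/ → /ʃo/, /k/ → /ko/.

kuidotuɹoʃoko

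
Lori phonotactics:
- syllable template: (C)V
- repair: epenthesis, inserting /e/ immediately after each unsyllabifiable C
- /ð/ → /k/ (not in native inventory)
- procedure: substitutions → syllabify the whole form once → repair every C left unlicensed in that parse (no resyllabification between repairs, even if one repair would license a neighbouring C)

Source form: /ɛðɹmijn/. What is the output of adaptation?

ɛkeɹemijene

Substitution: /ð/ → /k/, giving /ɛkɹmijn/.
The consonants /k/, /ɹ/, /j/, /n/ cannot be parsed into a legal (C)V syllable (no codas are permitted; onsets are limited to one consonant).
Epenthesis after each stranded consonant: /k/ → /ke/, /ɹ/ → /ɹe/, /j/ → /je/, /n/ → /ne/.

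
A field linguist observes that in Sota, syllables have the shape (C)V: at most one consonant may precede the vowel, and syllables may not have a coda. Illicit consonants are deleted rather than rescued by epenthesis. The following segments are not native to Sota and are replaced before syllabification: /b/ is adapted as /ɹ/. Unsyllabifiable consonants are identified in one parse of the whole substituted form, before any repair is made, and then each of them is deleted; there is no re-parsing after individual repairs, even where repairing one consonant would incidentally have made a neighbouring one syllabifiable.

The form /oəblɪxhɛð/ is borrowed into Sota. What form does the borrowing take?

Substitution: /b/ → /ɹ/, giving /oəɹlɪxhɛð/.
The consonants /ɹ/, /x/, /ð/ cannot be parsed into a legal (C)V syllable (no codas are permitted; onsets are limited to one consonant).
Deleting the stranded consonants removes /ɹ/, /x/, /ð/.

oəlɪhɛ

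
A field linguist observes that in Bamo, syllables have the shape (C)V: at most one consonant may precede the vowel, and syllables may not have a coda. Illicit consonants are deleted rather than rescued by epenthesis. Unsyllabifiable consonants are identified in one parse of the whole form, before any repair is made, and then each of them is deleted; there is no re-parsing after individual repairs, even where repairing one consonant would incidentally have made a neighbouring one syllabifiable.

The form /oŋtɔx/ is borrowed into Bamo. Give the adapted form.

otɔ

Under (C)V, the unsyllabifiable consonants are /ŋ/, /x/ (no codas are permitted; onsets are limited to one consonant).
Each unlicensed consonant is deleted: /ŋ/, /x/.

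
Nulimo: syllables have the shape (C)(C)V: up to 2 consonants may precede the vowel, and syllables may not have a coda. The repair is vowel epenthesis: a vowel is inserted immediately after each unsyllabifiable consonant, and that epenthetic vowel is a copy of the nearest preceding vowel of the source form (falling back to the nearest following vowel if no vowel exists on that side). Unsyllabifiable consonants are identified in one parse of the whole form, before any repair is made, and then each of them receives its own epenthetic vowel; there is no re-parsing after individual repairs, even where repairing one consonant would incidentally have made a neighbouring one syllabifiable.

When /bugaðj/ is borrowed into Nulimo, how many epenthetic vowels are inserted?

2

The unsyllabifiable consonants are /ð/, /j/; each receives one epenthetic vowel.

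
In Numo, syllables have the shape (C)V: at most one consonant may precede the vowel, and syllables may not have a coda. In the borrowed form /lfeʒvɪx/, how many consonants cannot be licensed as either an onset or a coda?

3

The consonants /l/, /ʒ/, /x/ cannot be parsed into a legal (C)V syllable (no codas are permitted; onsets are limited to one consonant).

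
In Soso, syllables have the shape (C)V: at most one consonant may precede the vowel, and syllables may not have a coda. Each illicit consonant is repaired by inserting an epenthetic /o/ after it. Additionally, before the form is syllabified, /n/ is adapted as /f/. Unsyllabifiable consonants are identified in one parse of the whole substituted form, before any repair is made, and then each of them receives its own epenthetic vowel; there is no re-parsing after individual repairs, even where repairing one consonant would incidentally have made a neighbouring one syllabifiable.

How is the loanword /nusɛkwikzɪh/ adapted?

fusɛkowikozɪho

Substitution: /n/ → /f/, giving /fusɛkwikzɪh/.
Under (C)V, the unsyllabifiable consonants are /k/, /k/, /h/ (no codas are permitted; onsets are limited to one consonant).
Epenthesis after each stranded consonant: /k/ → /ko/, /k/ → /ko/, /h/ → /ho/.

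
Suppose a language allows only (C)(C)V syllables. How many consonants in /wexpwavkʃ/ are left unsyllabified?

The consonants /x/, /v/, /k/, /ʃ/ cannot be parsed into a legal (C)(C)V syllable (no codas are permitted; onsets may contain at most 2 consonants).

4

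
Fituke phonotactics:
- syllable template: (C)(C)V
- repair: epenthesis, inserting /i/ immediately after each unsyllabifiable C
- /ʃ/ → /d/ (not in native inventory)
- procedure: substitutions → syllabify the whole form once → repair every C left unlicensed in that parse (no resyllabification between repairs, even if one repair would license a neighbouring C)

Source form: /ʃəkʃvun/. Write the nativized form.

dəkidvuni

Substitution: /ʃ/ → /d/, giving /dəkdvun/.
Under (C)(C)V, the unsyllabifiable consonants are /k/, /n/ (no codas are permitted; onsets may contain at most 2 consonants).
Each unlicensed consonant becomes the onset of a new syllable: /k/ → /ki/, /n/ → /ni/.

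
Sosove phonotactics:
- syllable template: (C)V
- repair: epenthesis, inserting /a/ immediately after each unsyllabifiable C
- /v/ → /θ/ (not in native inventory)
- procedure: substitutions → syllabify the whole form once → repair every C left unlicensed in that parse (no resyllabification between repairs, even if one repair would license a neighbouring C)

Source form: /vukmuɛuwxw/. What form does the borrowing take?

θukamuɛuwaxawa

Substitution: /v/ → /θ/, giving /θukmuɛuwxw/.
Under (C)V, the unsyllabifiable consonants are /k/, /w/, /x/, /w/ (no codas are permitted; onsets are limited to one consonant).
Inserting the epenthetic vowel yields /k/ → /ka/, /w/ → /wa/, /x/ → /xa/, /w/ → /wa/.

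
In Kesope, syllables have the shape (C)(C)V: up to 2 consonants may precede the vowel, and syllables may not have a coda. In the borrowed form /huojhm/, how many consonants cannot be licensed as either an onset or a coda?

3

Under (C)(C)V, the unsyllabifiable consonants are /j/, /h/, /m/ (no codas are permitted; onsets may contain at most 2 consonants).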